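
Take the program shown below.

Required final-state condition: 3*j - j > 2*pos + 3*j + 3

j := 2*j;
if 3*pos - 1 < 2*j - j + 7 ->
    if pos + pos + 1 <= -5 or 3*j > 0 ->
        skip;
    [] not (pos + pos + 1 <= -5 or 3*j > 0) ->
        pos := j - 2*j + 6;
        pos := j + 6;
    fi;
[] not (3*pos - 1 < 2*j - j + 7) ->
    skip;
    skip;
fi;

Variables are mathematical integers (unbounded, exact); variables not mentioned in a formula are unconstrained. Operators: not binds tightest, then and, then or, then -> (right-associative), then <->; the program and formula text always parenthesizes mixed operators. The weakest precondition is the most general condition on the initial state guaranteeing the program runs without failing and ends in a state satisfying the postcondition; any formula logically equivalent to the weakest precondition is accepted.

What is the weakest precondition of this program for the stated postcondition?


Working backward. After the program, the postcondition 3*j - j > 2*pos + 3*j + 3 must hold; in canonical form it is j + 2*pos < -3.
Then branch requires ((2*pos <= -6 or 3*j > 0) -> j + 2*pos < -3) and ((not (2*pos <= -6 or 3*j > 0)) -> 3*j < -15); else branch requires j + 2*pos < -3.
Before the if: (3*pos < j + 8 -> (((2*pos <= -6 or 3*j > 0) -> j + 2*pos < -3) and ((not (2*pos <= -6 or 3*j > 0)) -> 3*j < -15))) and ((not (3*pos < j + 8)) -> j + 2*pos < -3)
Before j := 2*j: (3*pos < 2*j + 8 -> (((2*pos <= -6 or 6*j > 0) -> 2*j + 2*pos < -3) and ((not (2*pos <= -6 or 6*j > 0)) -> 6*j < -15))) and ((not (3*pos < 2*j + 8)) -> 2*j + 2*pos < -3)
Answer: WP = (3*pos < 2*j + 8 -> (((2*pos <= -6 or 6*j > 0) -> 2*j + 2*pos < -3) and ((not (2*pos <= -6 or 6*j > 0)) -> 6*j < -15))) and ((not (3*pos < 2*j + 8)) -> 2*j + 2*pos < -3)


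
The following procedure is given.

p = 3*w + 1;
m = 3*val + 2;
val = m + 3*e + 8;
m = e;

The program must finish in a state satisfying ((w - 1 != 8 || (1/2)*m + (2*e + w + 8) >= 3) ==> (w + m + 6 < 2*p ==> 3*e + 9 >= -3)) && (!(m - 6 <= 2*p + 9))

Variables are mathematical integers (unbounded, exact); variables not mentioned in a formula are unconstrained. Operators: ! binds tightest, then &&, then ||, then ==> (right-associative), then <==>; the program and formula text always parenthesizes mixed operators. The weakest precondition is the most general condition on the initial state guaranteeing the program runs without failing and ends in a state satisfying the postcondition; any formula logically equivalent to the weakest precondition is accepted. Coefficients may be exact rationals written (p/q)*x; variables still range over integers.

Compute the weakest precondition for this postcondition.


Working backward. After the program, the postcondition ((w - 1 != 8 || (1/2)*m + (2*e + w + 8) >= 3) ==> (w + m + 6 < 2*p ==> 3*e + 9 >= -3)) && (!(m - 6 <= 2*p + 9)) must hold; in canonical form it is ((w != 9 || 2*e + (1/2)*m + w >= -5) ==> (m + w < 2*p - 6 ==> 3*e >= -12)) && (!(m <= 2*p + 15)).
Before m := e: ((w != 9 || (5/2)*e + w >= -5) ==> (e + w < 2*p - 6 ==> 3*e >= -12)) && (!(e <= 2*p + 15))
Before val := m + 3*e + 8: ((w != 9 || (5/2)*e + w >= -5) ==> (e + w < 2*p - 6 ==> 3*e >= -12)) && (!(e <= 2*p + 15))
Before m := 3*val + 2: ((w != 9 || (5/2)*e + w >= -5) ==> (e + w < 2*p - 6 ==> 3*e >= -12)) && (!(e <= 2*p + 15))
Before p := 3*w + 1: ((w != 9 || (5/2)*e + w >= -5) ==> (e < 5*w - 4 ==> 3*e >= -12)) && (!(e <= 6*w + 17))
Answer: WP = ((w != 9 || (5/2)*e + w >= -5) ==> (e < 5*w - 4 ==> 3*e >= -12)) && (!(e <= 6*w + 17))


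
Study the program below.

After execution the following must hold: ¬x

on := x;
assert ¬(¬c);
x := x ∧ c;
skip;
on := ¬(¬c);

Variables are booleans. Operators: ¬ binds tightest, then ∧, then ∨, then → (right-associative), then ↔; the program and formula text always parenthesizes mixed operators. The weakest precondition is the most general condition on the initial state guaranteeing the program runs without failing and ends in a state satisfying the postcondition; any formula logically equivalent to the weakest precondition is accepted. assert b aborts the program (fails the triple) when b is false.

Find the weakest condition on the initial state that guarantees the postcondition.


Working backward. After the program, ¬x must hold.
Before on := ¬(¬c): ¬x
Before skip: ¬x
Before x := x ∧ c: ¬(x ∧ c)
Before assert ¬(¬c): c ∧ (¬(x ∧ c))
Before on := x: c ∧ (¬(x ∧ c))
Answer: WP = c ∧ (¬(x ∧ c))


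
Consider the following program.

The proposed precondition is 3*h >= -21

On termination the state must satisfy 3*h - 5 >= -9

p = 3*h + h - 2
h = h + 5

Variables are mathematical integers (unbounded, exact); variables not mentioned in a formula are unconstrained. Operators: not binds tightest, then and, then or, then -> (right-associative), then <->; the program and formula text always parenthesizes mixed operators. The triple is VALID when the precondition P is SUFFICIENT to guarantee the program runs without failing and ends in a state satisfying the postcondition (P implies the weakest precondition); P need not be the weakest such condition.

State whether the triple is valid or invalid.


Working backward. After the program, the postcondition 3*h - 5 >= -9 must hold; in canonical form it is 3*h >= -4.
Before h := h + 5: 3*h >= -19
Before p := 3*h + h - 2: 3*h >= -19
The weakest precondition is 3*h >= -19.
Check whether 3*h >= -21 implies it.
Countermodel: at the initial state h = -7, the precondition holds but the weakest precondition fails.
Answer: invalid


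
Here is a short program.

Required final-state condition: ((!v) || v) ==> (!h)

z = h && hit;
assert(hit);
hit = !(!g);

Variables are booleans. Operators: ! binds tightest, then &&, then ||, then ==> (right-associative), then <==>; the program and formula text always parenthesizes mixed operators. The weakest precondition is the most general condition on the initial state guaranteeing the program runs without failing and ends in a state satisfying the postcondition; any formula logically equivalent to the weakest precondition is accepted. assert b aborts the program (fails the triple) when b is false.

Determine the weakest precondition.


Working backward. After the program, the postcondition ((!v) || v) ==> (!h) must hold; in canonical form it is !h.
Before hit := !(!g): !h
Before assert hit: hit && (!h)
Before z := h && hit: hit && (!h)
Answer: WP = hit && (!h)


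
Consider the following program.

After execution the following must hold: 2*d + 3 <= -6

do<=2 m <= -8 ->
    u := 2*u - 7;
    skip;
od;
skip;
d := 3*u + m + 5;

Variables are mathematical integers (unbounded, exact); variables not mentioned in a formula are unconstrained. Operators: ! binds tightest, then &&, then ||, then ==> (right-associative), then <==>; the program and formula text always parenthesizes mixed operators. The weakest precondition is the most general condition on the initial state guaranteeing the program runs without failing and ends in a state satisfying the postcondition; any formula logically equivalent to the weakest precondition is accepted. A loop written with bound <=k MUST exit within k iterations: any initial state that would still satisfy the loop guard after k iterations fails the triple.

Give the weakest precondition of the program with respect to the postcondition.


Working backward. After the program, the postcondition 2*d + 3 <= -6 must hold; in canonical form it is 2*d <= -9.
Before d := 3*u + m + 5: 2*m + 6*u <= -19
Before skip: 2*m + 6*u <= -19
Before the loop (bound <=2), unroll the exhaustion recursion (WP_0 = exit-now case; WP_j = one more guarded iteration, up to j = 2):
  WP_0: (!(m <= -8)) && 2*m + 6*u <= -19
  WP_1: (m <= -8 ==> ((!(m <= -8)) && 2*m + 12*u <= 23)) && ((!(m <= -8)) ==> 2*m + 6*u <= -19)
  WP_2: (m <= -8 ==> ((m <= -8 ==> ((!(m <= -8)) && 2*m + 24*u <= 107)) && ((!(m <= -8)) ==> 2*m + 12*u <= 23))) && ((!(m <= -8)) ==> 2*m + 6*u <= -19)
So before the loop: (m <= -8 ==> ((m <= -8 ==> ((!(m <= -8)) && 2*m + 24*u <= 107)) && ((!(m <= -8)) ==> 2*m + 12*u <= 23))) && ((!(m <= -8)) ==> 2*m + 6*u <= -19)
Answer: WP = (m <= -8 ==> ((m <= -8 ==> ((!(m <= -8)) && 2*m + 24*u <= 107)) && ((!(m <= -8)) ==> 2*m + 12*u <= 23))) && ((!(m <= -8)) ==> 2*m + 6*u <= -19)


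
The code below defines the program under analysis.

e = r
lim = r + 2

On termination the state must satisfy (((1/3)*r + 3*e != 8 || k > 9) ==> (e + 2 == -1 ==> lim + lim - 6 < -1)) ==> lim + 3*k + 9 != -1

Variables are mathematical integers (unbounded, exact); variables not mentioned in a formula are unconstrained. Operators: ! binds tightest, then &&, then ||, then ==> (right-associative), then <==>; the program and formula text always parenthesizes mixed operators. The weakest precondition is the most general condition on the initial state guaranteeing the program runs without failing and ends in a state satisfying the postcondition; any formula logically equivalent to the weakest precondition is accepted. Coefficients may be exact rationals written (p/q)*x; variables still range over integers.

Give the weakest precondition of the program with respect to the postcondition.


Working backward. After the program, the postcondition (((1/3)*r + 3*e != 8 || k > 9) ==> (e + 2 == -1 ==> lim + lim - 6 < -1)) ==> lim + 3*k + 9 != -1 must hold; in canonical form it is ((3*e + (1/3)*r != 8 || k > 9) ==> (e == -3 ==> 2*lim < 5)) ==> 3*k + lim != -10.
Before lim := r + 2: ((3*e + (1/3)*r != 8 || k > 9) ==> (e == -3 ==> 2*r < 1)) ==> 3*k + r != -12
Before e := r: (((10/3)*r != 8 || k > 9) ==> (r == -3 ==> 2*r < 1)) ==> 3*k + r != -12
Answer: WP = (((10/3)*r != 8 || k > 9) ==> (r == -3 ==> 2*r < 1)) ==> 3*k + r != -12


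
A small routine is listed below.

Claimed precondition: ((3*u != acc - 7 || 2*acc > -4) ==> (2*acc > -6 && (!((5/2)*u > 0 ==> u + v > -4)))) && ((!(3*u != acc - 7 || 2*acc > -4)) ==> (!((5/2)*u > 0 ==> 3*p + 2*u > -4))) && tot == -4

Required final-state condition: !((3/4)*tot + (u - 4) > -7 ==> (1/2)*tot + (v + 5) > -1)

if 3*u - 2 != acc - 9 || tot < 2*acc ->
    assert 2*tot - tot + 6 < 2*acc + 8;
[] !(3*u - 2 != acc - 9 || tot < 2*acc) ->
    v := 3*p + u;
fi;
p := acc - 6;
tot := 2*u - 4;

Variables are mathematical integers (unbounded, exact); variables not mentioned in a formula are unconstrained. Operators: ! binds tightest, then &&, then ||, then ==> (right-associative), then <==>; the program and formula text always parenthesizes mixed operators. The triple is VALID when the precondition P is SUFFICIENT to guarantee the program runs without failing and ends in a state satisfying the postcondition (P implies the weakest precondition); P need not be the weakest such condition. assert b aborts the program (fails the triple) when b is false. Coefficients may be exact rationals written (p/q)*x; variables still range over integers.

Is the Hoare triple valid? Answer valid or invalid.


Working backward. After the program, the postcondition !((3/4)*tot + (u - 4) > -7 ==> (1/2)*tot + (v + 5) > -1) must hold; in canonical form it is !((3/4)*tot + u > -3 ==> (1/2)*tot + v > -6).
Before tot := 2*u - 4: !((5/2)*u > 0 ==> u + v > -4)
Before p := acc - 6: !((5/2)*u > 0 ==> u + v > -4)
Then branch requires tot < 2*acc + 2 && (!((5/2)*u > 0 ==> u + v > -4)); else branch requires !((5/2)*u > 0 ==> 3*p + 2*u > -4).
Before the if: ((3*u != acc - 7 || tot < 2*acc) ==> (tot < 2*acc + 2 && (!((5/2)*u > 0 ==> u + v > -4)))) && ((!(3*u != acc - 7 || tot < 2*acc)) ==> (!((5/2)*u > 0 ==> 3*p + 2*u > -4)))
The weakest precondition is ((3*u != acc - 7 || tot < 2*acc) ==> (tot < 2*acc + 2 && (!((5/2)*u > 0 ==> u + v > -4)))) && ((!(3*u != acc - 7 || tot < 2*acc)) ==> (!((5/2)*u > 0 ==> 3*p + 2*u > -4))).
Check whether ((3*u != acc - 7 || 2*acc > -4) ==> (2*acc > -6 && (!((5/2)*u > 0 ==> u + v > -4)))) && ((!(3*u != acc - 7 || 2*acc > -4)) ==> (!((5/2)*u > 0 ==> 3*p + 2*u > -4))) && tot == -4 implies it.
Every state satisfying the precondition satisfies the weakest precondition: the implication holds.
Answer: valid


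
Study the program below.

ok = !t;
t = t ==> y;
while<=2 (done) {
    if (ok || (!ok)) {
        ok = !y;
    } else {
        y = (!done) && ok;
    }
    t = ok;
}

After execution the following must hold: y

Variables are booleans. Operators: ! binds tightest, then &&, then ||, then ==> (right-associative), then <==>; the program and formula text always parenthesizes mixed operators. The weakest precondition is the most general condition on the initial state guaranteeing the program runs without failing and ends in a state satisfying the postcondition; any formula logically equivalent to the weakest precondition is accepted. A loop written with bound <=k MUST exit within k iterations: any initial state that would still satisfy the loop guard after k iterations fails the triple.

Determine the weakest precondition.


Working backward. After the program, y must hold.
Before the loop (bound <=2), unroll the exhaustion recursion (WP_0 = exit-now case; WP_j = one more guarded iteration, up to j = 2):
  WP_0: (!done) && y
  WP_1: (done ==> ((!done) && y)) && ((!done) ==> y)
  WP_2: (done ==> ((done ==> ((!done) && y)) && ((!done) ==> y))) && ((!done) ==> y)
So before the loop: (done ==> ((done ==> ((!done) && y)) && ((!done) ==> y))) && ((!done) ==> y)
Before t := t ==> y: (done ==> ((done ==> ((!done) && y)) && ((!done) ==> y))) && ((!done) ==> y)
Before ok := !t: (done ==> ((done ==> ((!done) && y)) && ((!done) ==> y))) && ((!done) ==> y)
Answer: WP = (done ==> ((done ==> ((!done) && y)) && ((!done) ==> y))) && ((!done) ==> y)


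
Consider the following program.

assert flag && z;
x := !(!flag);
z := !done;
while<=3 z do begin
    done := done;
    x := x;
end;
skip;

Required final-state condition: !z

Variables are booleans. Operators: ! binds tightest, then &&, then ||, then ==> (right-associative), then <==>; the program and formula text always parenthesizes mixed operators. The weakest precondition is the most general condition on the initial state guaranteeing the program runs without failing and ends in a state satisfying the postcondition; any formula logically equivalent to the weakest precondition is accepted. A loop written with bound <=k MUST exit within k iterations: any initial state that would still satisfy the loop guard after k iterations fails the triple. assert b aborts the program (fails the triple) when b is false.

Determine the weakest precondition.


Working backward. After the program, !z must hold.
Before skip: !z
Before the loop (bound <=3), unroll the exhaustion recursion (WP_0 = exit-now case; WP_j = one more guarded iteration, up to j = 3):
  WP_0: !z
  WP_1: z ==> (!z)
  WP_2: z ==> (z ==> (!z))
  WP_3: z ==> (z ==> (z ==> (!z)))
So before the loop: z ==> (z ==> (z ==> (!z)))
Before z := !done: (!done) ==> ((!done) ==> ((!done) ==> done))
Before x := !(!flag): (!done) ==> ((!done) ==> ((!done) ==> done))
Before assert flag && z: flag && z && ((!done) ==> ((!done) ==> ((!done) ==> done)))
Answer: WP = flag && z && ((!done) ==> ((!done) ==> ((!done) ==> done)))


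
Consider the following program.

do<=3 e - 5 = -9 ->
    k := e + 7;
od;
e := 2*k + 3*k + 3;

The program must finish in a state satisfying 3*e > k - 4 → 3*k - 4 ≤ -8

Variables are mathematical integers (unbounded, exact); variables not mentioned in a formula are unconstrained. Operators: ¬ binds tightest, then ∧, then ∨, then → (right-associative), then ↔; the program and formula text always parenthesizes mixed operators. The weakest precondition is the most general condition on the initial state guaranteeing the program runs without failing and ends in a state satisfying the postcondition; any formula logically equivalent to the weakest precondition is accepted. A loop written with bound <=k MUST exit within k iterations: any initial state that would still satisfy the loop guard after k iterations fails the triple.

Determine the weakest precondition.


Working backward. After the program, the postcondition 3*e > k - 4 → 3*k - 4 ≤ -8 must hold; in canonical form it is 3*e > k - 4 → 3*k ≤ -4.
Before e := 2*k + 3*k + 3: 14*k > -13 → 3*k ≤ -4
Before the loop (bound <=3), unroll the exhaustion recursion (WP_0 = exit-now case; WP_j = one more guarded iteration, up to j = 3):
  WP_0: (¬(e = -4)) ∧ (14*k > -13 → 3*k ≤ -4)
  WP_1: (e = -4 → ((¬(e = -4)) ∧ (14*e > -111 → 3*e ≤ -25))) ∧ ((¬(e = -4)) → (14*k > -13 → 3*k ≤ -4))
  WP_2: (e = -4 → ((e = -4 → ((¬(e = -4)) ∧ (14*e > -111 → 3*e ≤ -25))) ∧ ((¬(e = -4)) → (14*e > -111 → 3*e ≤ -25)))) ∧ ((¬(e = -4)) → (14*k > -13 → 3*k ≤ -4))
  WP_3: (e = -4 → ((e = -4 → ((e = -4 → ((¬(e = -4)) ∧ (14*e > -111 → 3*e ≤ -25))) ∧ ((¬(e = -4)) → (14*e > -111 → 3*e ≤ -25)))) ∧ ((¬(e = -4)) → (14*e > -111 → 3*e ≤ -25)))) ∧ ((¬(e = -4)) → (14*k > -13 → 3*k ≤ -4))
So before the loop: (e = -4 → ((e = -4 → ((e = -4 → ((¬(e = -4)) ∧ (14*e > -111 → 3*e ≤ -25))) ∧ ((¬(e = -4)) → (14*e > -111 → 3*e ≤ -25)))) ∧ ((¬(e = -4)) → (14*e > -111 → 3*e ≤ -25)))) ∧ ((¬(e = -4)) → (14*k > -13 → 3*k ≤ -4))
Answer: WP = (e = -4 → ((e = -4 → ((e = -4 → ((¬(e = -4)) ∧ (14*e > -111 → 3*e ≤ -25))) ∧ ((¬(e = -4)) → (14*e > -111 → 3*e ≤ -25)))) ∧ ((¬(e = -4)) → (14*e > -111 → 3*e ≤ -25)))) ∧ ((¬(e = -4)) → (14*k > -13 → 3*k ≤ -4))


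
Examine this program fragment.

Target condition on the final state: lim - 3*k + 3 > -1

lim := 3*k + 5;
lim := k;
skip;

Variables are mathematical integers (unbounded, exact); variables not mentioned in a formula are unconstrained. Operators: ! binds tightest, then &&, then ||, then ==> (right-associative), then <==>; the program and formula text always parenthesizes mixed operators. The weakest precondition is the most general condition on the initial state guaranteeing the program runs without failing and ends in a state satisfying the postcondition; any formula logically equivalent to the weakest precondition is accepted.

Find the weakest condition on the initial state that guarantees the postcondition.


Working backward. After the program, the postcondition lim - 3*k + 3 > -1 must hold; in canonical form it is lim > 3*k - 4.
Before skip: lim > 3*k - 4
Before lim := k: 2*k < 4
Before lim := 3*k + 5: 2*k < 4
Answer: WP = 2*k < 4


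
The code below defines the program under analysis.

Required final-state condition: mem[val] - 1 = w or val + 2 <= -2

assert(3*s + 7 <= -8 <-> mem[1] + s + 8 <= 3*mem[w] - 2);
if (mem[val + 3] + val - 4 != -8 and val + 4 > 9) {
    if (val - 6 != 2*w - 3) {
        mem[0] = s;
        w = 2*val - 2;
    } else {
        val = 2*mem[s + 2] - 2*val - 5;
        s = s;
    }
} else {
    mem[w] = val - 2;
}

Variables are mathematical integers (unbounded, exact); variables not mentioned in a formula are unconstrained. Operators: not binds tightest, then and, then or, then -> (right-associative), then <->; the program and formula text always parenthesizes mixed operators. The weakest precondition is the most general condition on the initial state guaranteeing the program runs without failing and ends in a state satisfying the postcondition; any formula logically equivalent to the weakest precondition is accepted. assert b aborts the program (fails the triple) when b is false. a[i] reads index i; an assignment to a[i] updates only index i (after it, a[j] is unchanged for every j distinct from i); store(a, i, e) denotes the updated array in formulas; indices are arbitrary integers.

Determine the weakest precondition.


Working backward. After the program, the postcondition mem[val] - 1 = w or val + 2 <= -2 must hold; in canonical form it is mem[val] = w + 1 or val <= -4.
Then branch requires (val != 2*w + 3 -> (store(mem, 0, s)[val] = 2*val - 1 or val <= -4)) and ((not (val != 2*w + 3)) -> (mem[2*mem[s + 2] - 2*val - 5] = w + 1 or 2*mem[s + 2] <= 2*val + 1)); else branch requires store(mem, w, val - 2)[val] = w + 1 or val <= -4.
Before the if: ((mem[val + 3] + val != -4 and val > 5) -> ((val != 2*w + 3 -> (store(mem, 0, s)[val] = 2*val - 1 or val <= -4)) and ((not (val != 2*w + 3)) -> (mem[2*mem[s + 2] - 2*val - 5] = w + 1 or 2*mem[s + 2] <= 2*val + 1)))) and ((not (mem[val + 3] + val != -4 and val > 5)) -> (store(mem, w, val - 2)[val] = w + 1 or val <= -4))
Before assert 3*s + 7 <= -8 <-> mem[1] + s + 8 <= 3*mem[w] - 2: (3*s <= -15 <-> mem[1] + s <= 3*mem[w] - 10) and ((mem[val + 3] + val != -4 and val > 5) -> ((val != 2*w + 3 -> (store(mem, 0, s)[val] = 2*val - 1 or val <= -4)) and ((not (val != 2*w + 3)) -> (mem[2*mem[s + 2] - 2*val - 5] = w + 1 or 2*mem[s + 2] <= 2*val + 1)))) and ((not (mem[val + 3] + val != -4 and val > 5)) -> (store(mem, w, val - 2)[val] = w + 1 or val <= -4))
Answer: WP = (3*s <= -15 <-> mem[1] + s <= 3*mem[w] - 10) and ((mem[val + 3] + val != -4 and val > 5) -> ((val != 2*w + 3 -> (store(mem, 0, s)[val] = 2*val - 1 or val <= -4)) and ((not (val != 2*w + 3)) -> (mem[2*mem[s + 2] - 2*val - 5] = w + 1 or 2*mem[s + 2] <= 2*val + 1)))) and ((not (mem[val + 3] + val != -4 and val > 5)) -> (store(mem, w, val - 2)[val] = w + 1 or val <= -4))


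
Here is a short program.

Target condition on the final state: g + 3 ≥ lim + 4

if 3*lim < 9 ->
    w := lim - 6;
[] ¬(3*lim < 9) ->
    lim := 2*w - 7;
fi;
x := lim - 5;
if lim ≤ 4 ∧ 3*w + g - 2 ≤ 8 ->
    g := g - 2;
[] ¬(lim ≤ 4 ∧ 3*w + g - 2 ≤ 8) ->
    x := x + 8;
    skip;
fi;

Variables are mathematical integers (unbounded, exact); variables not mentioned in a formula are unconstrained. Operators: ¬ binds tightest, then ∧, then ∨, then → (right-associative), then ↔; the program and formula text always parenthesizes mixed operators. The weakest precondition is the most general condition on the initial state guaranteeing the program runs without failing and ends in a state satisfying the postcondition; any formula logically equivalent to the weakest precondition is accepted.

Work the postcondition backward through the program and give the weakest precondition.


Working backward. After the program, the postcondition g + 3 ≥ lim + 4 must hold; in canonical form it is g ≥ lim + 1.
Then branch requires g ≥ lim + 3; else branch requires g ≥ lim + 1.
Before the if: ((lim ≤ 4 ∧ g + 3*w ≤ 10) → g ≥ lim + 3) ∧ ((¬(lim ≤ 4 ∧ g + 3*w ≤ 10)) → g ≥ lim + 1)
Before x := lim - 5: ((lim ≤ 4 ∧ g + 3*w ≤ 10) → g ≥ lim + 3) ∧ ((¬(lim ≤ 4 ∧ g + 3*w ≤ 10)) → g ≥ lim + 1)
Then branch requires ((lim ≤ 4 ∧ g + 3*lim ≤ 28) → g ≥ lim + 3) ∧ ((¬(lim ≤ 4 ∧ g + 3*lim ≤ 28)) → g ≥ lim + 1); else branch requires ((2*w ≤ 11 ∧ g + 3*w ≤ 10) → g ≥ 2*w - 4) ∧ ((¬(2*w ≤ 11 ∧ g + 3*w ≤ 10)) → g ≥ 2*w - 6).
Before the if: (3*lim < 9 → (((lim ≤ 4 ∧ g + 3*lim ≤ 28) → g ≥ lim + 3) ∧ ((¬(lim ≤ 4 ∧ g + 3*lim ≤ 28)) → g ≥ lim + 1))) ∧ ((¬(3*lim < 9)) → (((2*w ≤ 11 ∧ g + 3*w ≤ 10) → g ≥ 2*w - 4) ∧ ((¬(2*w ≤ 11 ∧ g + 3*w ≤ 10)) → g ≥ 2*w - 6)))
Answer: WP = (3*lim < 9 → (((lim ≤ 4 ∧ g + 3*lim ≤ 28) → g ≥ lim + 3) ∧ ((¬(lim ≤ 4 ∧ g + 3*lim ≤ 28)) → g ≥ lim + 1))) ∧ ((¬(3*lim < 9)) → (((2*w ≤ 11 ∧ g + 3*w ≤ 10) → g ≥ 2*w - 4) ∧ ((¬(2*w ≤ 11 ∧ g + 3*w ≤ 10)) → g ≥ 2*w - 6)))


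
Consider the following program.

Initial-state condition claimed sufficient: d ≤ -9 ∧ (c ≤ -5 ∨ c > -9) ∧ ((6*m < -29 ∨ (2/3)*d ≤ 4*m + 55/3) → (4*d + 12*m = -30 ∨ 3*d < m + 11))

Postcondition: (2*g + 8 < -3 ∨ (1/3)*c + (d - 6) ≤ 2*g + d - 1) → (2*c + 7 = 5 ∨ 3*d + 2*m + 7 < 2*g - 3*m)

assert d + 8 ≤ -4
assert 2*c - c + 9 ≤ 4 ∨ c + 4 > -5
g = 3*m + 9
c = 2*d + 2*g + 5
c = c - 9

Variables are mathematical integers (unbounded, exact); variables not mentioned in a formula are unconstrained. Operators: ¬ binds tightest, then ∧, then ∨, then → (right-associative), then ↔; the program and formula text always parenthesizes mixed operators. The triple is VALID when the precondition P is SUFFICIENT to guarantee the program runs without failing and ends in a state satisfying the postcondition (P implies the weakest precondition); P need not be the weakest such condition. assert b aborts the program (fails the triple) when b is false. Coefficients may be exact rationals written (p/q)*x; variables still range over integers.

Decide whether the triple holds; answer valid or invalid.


Working backward. After the program, the postcondition (2*g + 8 < -3 ∨ (1/3)*c + (d - 6) ≤ 2*g + d - 1) → (2*c + 7 = 5 ∨ 3*d + 2*m + 7 < 2*g - 3*m) must hold; in canonical form it is (2*g < -11 ∨ (1/3)*c ≤ 2*g + 5) → (2*c = -2 ∨ 3*d + 5*m < 2*g - 7).
Before c := c - 9: (2*g < -11 ∨ (1/3)*c ≤ 2*g + 8) → (2*c = 16 ∨ 3*d + 5*m < 2*g - 7)
Before c := 2*d + 2*g + 5: (2*g < -11 ∨ (2/3)*d ≤ (4/3)*g + 19/3) → (4*d + 4*g = 6 ∨ 3*d + 5*m < 2*g - 7)
Before g := 3*m + 9: (6*m < -29 ∨ (2/3)*d ≤ 4*m + 55/3) → (4*d + 12*m = -30 ∨ 3*d < m + 11)
Before assert 2*c - c + 9 ≤ 4 ∨ c + 4 > -5: (c ≤ -5 ∨ c > -9) ∧ ((6*m < -29 ∨ (2/3)*d ≤ 4*m + 55/3) → (4*d + 12*m = -30 ∨ 3*d < m + 11))
Before assert d + 8 ≤ -4: d ≤ -12 ∧ (c ≤ -5 ∨ c > -9) ∧ ((6*m < -29 ∨ (2/3)*d ≤ 4*m + 55/3) → (4*d + 12*m = -30 ∨ 3*d < m + 11))
The weakest precondition is d ≤ -12 ∧ (c ≤ -5 ∨ c > -9) ∧ ((6*m < -29 ∨ (2/3)*d ≤ 4*m + 55/3) → (4*d + 12*m = -30 ∨ 3*d < m + 11)).
Check whether d ≤ -9 ∧ (c ≤ -5 ∨ c > -9) ∧ ((6*m < -29 ∨ (2/3)*d ≤ 4*m + 55/3) → (4*d + 12*m = -30 ∨ 3*d < m + 11)) implies it.
Countermodel: at the initial state c = 0, d = -9, m = -7, the precondition holds but the weakest precondition fails.
Answer: invalid


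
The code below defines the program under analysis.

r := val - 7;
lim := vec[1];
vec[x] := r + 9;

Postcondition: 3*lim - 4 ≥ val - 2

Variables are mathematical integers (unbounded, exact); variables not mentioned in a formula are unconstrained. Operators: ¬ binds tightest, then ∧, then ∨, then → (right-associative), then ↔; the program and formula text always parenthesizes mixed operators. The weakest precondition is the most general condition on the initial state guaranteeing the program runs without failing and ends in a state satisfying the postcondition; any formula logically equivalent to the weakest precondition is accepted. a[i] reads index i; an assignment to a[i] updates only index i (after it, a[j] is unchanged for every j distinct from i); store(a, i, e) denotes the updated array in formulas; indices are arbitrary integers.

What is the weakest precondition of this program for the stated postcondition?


Working backward. After the program, the postcondition 3*lim - 4 ≥ val - 2 must hold; in canonical form it is 3*lim ≥ val + 2.
Before vec[x] := r + 9: 3*lim ≥ val + 2
Before lim := vec[1]: 3*vec[1] ≥ val + 2
Before r := val - 7: 3*vec[1] ≥ val + 2
Answer: WP = 3*vec[1] ≥ val + 2


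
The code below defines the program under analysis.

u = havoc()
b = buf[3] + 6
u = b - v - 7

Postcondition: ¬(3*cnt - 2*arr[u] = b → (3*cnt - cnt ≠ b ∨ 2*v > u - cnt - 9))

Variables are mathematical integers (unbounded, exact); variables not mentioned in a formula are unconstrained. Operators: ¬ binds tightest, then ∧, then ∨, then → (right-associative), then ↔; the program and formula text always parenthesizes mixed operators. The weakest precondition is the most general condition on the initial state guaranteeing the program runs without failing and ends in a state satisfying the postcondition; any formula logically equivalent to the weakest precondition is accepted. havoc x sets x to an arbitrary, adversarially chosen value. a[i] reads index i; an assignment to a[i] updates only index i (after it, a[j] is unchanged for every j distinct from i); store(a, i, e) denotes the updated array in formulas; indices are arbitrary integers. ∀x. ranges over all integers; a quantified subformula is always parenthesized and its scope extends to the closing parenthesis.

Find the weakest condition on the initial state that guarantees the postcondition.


Working backward. After the program, the postcondition ¬(3*cnt - 2*arr[u] = b → (3*cnt - cnt ≠ b ∨ 2*v > u - cnt - 9)) must hold; in canonical form it is ¬(3*cnt = 2*arr[u] + b → (2*cnt ≠ b ∨ cnt + 2*v > u - 9)).
Before u := b - v - 7: ¬(3*cnt = 2*arr[b - v - 7] + b → (2*cnt ≠ b ∨ cnt + 3*v > b - 16))
Before b := buf[3] + 6: ¬(3*cnt = 2*arr[buf[3] - v - 1] + buf[3] + 6 → (2*cnt ≠ buf[3] + 6 ∨ cnt + 3*v > buf[3] - 10))
Before havoc u: ¬(3*cnt = 2*arr[buf[3] - v - 1] + buf[3] + 6 → (2*cnt ≠ buf[3] + 6 ∨ cnt + 3*v > buf[3] - 10))
Answer: WP = ¬(3*cnt = 2*arr[buf[3] - v - 1] + buf[3] + 6 → (2*cnt ≠ buf[3] + 6 ∨ cnt + 3*v > buf[3] - 10))


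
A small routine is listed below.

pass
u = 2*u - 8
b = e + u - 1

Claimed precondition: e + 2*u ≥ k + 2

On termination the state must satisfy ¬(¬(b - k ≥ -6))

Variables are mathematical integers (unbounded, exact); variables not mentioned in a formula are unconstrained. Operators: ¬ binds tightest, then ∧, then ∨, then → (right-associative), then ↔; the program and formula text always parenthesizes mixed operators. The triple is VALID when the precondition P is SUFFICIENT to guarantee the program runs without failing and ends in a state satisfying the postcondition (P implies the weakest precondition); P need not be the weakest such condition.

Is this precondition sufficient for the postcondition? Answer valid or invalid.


Working backward. After the program, the postcondition ¬(¬(b - k ≥ -6)) must hold; in canonical form it is b ≥ k - 6.
Before b := e + u - 1: e + u ≥ k - 5
Before u := 2*u - 8: e + 2*u ≥ k + 3
Before skip: e + 2*u ≥ k + 3
The weakest precondition is e + 2*u ≥ k + 3.
Check whether e + 2*u ≥ k + 2 implies it.
Countermodel: at the initial state e = 2, k = 0, u = 0, the precondition holds but the weakest precondition fails.
Answer: invalid


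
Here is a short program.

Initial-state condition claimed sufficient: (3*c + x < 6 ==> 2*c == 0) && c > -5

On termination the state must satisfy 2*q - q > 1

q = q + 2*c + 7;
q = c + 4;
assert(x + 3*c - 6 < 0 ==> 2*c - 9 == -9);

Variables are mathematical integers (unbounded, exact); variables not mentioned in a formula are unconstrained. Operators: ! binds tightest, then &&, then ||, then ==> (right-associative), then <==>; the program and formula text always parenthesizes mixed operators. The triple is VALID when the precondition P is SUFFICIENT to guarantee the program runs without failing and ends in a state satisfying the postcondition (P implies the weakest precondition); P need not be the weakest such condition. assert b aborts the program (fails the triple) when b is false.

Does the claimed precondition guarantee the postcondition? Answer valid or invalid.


Working backward. After the program, the postcondition 2*q - q > 1 must hold; in canonical form it is q > 1.
Before assert x + 3*c - 6 < 0 ==> 2*c - 9 == -9: (3*c + x < 6 ==> 2*c == 0) && q > 1
Before q := c + 4: (3*c + x < 6 ==> 2*c == 0) && c > -3
Before q := q + 2*c + 7: (3*c + x < 6 ==> 2*c == 0) && c > -3
The weakest precondition is (3*c + x < 6 ==> 2*c == 0) && c > -3.
Check whether (3*c + x < 6 ==> 2*c == 0) && c > -5 implies it.
Countermodel: at the initial state c = -4, x = 18, the precondition holds but the weakest precondition fails.
Answer: invalid


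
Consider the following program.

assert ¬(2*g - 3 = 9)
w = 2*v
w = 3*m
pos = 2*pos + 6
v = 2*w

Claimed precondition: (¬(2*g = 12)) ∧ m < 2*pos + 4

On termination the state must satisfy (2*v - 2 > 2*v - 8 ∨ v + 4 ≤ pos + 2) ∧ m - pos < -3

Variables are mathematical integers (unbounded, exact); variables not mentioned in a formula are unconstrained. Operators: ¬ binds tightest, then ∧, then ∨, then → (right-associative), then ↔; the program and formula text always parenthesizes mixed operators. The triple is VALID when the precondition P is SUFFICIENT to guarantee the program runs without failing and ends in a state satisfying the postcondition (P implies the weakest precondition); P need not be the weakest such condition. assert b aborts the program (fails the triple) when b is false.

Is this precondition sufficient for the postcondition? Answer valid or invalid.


Working backward. After the program, the postcondition (2*v - 2 > 2*v - 8 ∨ v + 4 ≤ pos + 2) ∧ m - pos < -3 must hold; in canonical form it is m < pos - 3.
Before v := 2*w: m < pos - 3
Before pos := 2*pos + 6: m < 2*pos + 3
Before w := 3*m: m < 2*pos + 3
Before w := 2*v: m < 2*pos + 3
Before assert ¬(2*g - 3 = 9): (¬(2*g = 12)) ∧ m < 2*pos + 3
The weakest precondition is (¬(2*g = 12)) ∧ m < 2*pos + 3.
Check whether (¬(2*g = 12)) ∧ m < 2*pos + 4 implies it.
Countermodel: at the initial state g = 7, m = 3, pos = 0, the precondition holds but the weakest precondition fails.
Answer: invalid


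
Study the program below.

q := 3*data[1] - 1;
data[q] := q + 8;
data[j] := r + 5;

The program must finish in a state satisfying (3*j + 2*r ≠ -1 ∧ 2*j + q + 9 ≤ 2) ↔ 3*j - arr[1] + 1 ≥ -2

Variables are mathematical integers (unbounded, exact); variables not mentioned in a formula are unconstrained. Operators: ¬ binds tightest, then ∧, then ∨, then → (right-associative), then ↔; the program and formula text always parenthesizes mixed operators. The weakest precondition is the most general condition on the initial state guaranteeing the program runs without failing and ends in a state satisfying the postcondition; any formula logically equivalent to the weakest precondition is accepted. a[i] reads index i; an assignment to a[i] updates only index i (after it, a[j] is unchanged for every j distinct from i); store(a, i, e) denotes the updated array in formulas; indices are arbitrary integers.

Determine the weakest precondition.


Working backward. After the program, the postcondition (3*j + 2*r ≠ -1 ∧ 2*j + q + 9 ≤ 2) ↔ 3*j - arr[1] + 1 ≥ -2 must hold; in canonical form it is (3*j + 2*r ≠ -1 ∧ 2*j + q ≤ -7) ↔ 3*j ≥ arr[1] - 3.
Before data[j] := r + 5: (3*j + 2*r ≠ -1 ∧ 2*j + q ≤ -7) ↔ 3*j ≥ arr[1] - 3
Before data[q] := q + 8: (3*j + 2*r ≠ -1 ∧ 2*j + q ≤ -7) ↔ 3*j ≥ arr[1] - 3
Before q := 3*data[1] - 1: (3*j + 2*r ≠ -1 ∧ 3*data[1] + 2*j ≤ -6) ↔ 3*j ≥ arr[1] - 3
Answer: WP = (3*j + 2*r ≠ -1 ∧ 3*data[1] + 2*j ≤ -6) ↔ 3*j ≥ arr[1] - 3


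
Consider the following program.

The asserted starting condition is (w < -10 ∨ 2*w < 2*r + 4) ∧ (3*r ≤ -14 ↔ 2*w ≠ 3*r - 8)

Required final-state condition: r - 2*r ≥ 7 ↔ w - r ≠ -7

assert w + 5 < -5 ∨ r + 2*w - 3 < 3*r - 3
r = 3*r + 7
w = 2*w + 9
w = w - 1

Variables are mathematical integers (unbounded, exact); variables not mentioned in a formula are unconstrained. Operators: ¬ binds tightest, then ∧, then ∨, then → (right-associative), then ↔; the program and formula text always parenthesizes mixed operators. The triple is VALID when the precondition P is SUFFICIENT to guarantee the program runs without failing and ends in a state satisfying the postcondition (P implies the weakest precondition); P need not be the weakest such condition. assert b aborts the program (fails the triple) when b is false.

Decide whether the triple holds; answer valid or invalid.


Working backward. After the program, the postcondition r - 2*r ≥ 7 ↔ w - r ≠ -7 must hold; in canonical form it is r ≤ -7 ↔ w ≠ r - 7.
Before w := w - 1: r ≤ -7 ↔ w ≠ r - 6
Before w := 2*w + 9: r ≤ -7 ↔ 2*w ≠ r - 15
Before r := 3*r + 7: 3*r ≤ -14 ↔ 2*w ≠ 3*r - 8
Before assert w + 5 < -5 ∨ r + 2*w - 3 < 3*r - 3: (w < -10 ∨ 2*w < 2*r) ∧ (3*r ≤ -14 ↔ 2*w ≠ 3*r - 8)
The weakest precondition is (w < -10 ∨ 2*w < 2*r) ∧ (3*r ≤ -14 ↔ 2*w ≠ 3*r - 8).
Check whether (w < -10 ∨ 2*w < 2*r + 4) ∧ (3*r ≤ -14 ↔ 2*w ≠ 3*r - 8) implies it.
Countermodel: at the initial state r = 8, w = 8, the precondition holds but the weakest precondition fails.
Answer: invalid


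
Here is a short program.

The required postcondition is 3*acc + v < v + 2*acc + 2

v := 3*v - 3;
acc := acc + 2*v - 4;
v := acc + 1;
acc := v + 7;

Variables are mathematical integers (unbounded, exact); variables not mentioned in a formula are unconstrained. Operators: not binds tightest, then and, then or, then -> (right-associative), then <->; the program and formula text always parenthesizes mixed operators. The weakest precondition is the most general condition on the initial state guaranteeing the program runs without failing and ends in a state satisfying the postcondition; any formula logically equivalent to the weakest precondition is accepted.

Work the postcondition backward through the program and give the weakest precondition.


Working backward. After the program, the postcondition 3*acc + v < v + 2*acc + 2 must hold; in canonical form it is acc < 2.
Before acc := v + 7: v < -5
Before v := acc + 1: acc < -6
Before acc := acc + 2*v - 4: acc + 2*v < -2
Before v := 3*v - 3: acc + 6*v < 4
Answer: WP = acc + 6*v < 4


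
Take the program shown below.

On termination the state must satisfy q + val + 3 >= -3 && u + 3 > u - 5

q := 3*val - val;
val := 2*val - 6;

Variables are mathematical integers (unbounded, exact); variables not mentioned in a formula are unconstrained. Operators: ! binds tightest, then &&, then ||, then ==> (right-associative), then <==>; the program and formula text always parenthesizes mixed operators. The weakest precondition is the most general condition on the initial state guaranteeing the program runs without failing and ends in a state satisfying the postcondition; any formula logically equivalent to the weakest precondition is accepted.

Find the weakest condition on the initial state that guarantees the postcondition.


Working backward. After the program, the postcondition q + val + 3 >= -3 && u + 3 > u - 5 must hold; in canonical form it is q + val >= -6.
Before val := 2*val - 6: q + 2*val >= 0
Before q := 3*val - val: 4*val >= 0
Answer: WP = 4*val >= 0


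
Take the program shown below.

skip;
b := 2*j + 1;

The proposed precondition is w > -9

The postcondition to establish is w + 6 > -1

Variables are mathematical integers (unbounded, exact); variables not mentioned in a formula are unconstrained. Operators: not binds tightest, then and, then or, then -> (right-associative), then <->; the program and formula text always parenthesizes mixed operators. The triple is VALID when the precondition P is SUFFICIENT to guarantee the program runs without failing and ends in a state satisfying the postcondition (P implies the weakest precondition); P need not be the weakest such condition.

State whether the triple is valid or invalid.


Working backward. After the program, the postcondition w + 6 > -1 must hold; in canonical form it is w > -7.
Before b := 2*j + 1: w > -7
Before skip: w > -7
The weakest precondition is w > -7.
Check whether w > -9 implies it.
Countermodel: at the initial state w = -8, the precondition holds but the weakest precondition fails.
Answer: invalid


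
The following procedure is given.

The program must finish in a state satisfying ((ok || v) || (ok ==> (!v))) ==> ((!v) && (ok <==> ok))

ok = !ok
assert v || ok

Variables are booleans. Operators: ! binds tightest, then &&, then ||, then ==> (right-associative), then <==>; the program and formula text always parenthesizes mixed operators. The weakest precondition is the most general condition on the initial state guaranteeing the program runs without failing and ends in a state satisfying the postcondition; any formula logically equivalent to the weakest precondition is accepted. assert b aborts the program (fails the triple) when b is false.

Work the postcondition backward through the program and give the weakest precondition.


Working backward. After the program, the postcondition ((ok || v) || (ok ==> (!v))) ==> ((!v) && (ok <==> ok)) must hold; in canonical form it is (ok || v || (ok ==> (!v))) ==> (!v).
Before assert v || ok: (v || ok) && ((ok || v || (ok ==> (!v))) ==> (!v))
Before ok := !ok: (v || (!ok)) && (((!ok) || v || ((!ok) ==> (!v))) ==> (!v))
Answer: WP = (v || (!ok)) && (((!ok) || v || ((!ok) ==> (!v))) ==> (!v))


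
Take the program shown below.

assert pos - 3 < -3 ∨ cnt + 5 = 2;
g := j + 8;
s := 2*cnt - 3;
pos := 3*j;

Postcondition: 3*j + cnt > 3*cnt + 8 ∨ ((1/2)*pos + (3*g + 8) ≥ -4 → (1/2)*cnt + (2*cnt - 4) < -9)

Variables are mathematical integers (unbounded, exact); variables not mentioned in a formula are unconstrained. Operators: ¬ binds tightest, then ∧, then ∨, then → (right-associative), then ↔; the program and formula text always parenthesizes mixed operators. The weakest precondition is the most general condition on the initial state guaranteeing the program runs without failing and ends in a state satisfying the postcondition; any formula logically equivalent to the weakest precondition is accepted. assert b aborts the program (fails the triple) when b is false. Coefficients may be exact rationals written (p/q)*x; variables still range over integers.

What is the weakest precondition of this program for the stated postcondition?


Working backward. After the program, the postcondition 3*j + cnt > 3*cnt + 8 ∨ ((1/2)*pos + (3*g + 8) ≥ -4 → (1/2)*cnt + (2*cnt - 4) < -9) must hold; in canonical form it is 3*j > 2*cnt + 8 ∨ (3*g + (1/2)*pos ≥ -12 → (5/2)*cnt < -5).
Before pos := 3*j: 3*j > 2*cnt + 8 ∨ (3*g + (3/2)*j ≥ -12 → (5/2)*cnt < -5)
Before s := 2*cnt - 3: 3*j > 2*cnt + 8 ∨ (3*g + (3/2)*j ≥ -12 → (5/2)*cnt < -5)
Before g := j + 8: 3*j > 2*cnt + 8 ∨ ((9/2)*j ≥ -36 → (5/2)*cnt < -5)
Before assert pos - 3 < -3 ∨ cnt + 5 = 2: (pos < 0 ∨ cnt = -3) ∧ (3*j > 2*cnt + 8 ∨ ((9/2)*j ≥ -36 → (5/2)*cnt < -5))
Answer: WP = (pos < 0 ∨ cnt = -3) ∧ (3*j > 2*cnt + 8 ∨ ((9/2)*j ≥ -36 → (5/2)*cnt < -5))
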